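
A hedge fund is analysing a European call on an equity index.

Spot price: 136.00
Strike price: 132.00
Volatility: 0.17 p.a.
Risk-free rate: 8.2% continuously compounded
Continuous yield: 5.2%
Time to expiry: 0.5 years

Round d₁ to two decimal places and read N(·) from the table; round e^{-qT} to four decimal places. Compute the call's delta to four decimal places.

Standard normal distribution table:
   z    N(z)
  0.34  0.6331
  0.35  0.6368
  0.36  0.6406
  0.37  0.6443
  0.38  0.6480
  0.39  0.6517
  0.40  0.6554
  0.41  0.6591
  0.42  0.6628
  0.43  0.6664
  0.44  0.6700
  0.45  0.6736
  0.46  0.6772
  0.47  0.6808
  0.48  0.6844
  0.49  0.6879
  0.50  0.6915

0.6493

σ√T = 0.17·√0.5 = 0.1202
d₁ = [ln(136/132) + (0.082 − 0.052 + ½·0.17²)·0.5] / (σ√T) = (0.0299 + 0.0222) / 0.1202 = 0.4332 ≈ 0.43
N(d₁) = N(0.43) = 0.6664
Δ_call = e^(−qT)·N(d₁) = 0.9743·0.6664 = 0.6493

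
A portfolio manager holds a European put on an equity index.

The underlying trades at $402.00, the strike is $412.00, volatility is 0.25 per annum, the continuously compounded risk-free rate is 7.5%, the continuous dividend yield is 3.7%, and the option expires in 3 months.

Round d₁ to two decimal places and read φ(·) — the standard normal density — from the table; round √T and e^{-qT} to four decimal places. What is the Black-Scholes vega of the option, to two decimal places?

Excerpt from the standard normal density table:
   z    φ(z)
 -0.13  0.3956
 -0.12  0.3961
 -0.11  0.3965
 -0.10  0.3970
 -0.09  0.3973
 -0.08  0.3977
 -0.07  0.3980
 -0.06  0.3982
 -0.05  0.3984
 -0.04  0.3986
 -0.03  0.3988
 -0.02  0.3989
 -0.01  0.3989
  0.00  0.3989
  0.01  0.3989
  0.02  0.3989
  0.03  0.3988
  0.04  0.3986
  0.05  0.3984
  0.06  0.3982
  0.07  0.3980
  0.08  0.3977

σ√T = 0.25·√0.25 = 0.1250
d₁ = [ln(402/412) + (0.075 − 0.037 + 0.25²/2)·0.25] / 0.1250 = [-0.0246 + 0.0173] / 0.1250 = -0.0581 ≈ -0.06
√T = √0.25 = 0.5000
φ(d₁) = φ(-0.06) = 0.3982
exp(−qT) = exp(−0.037·0.25) = 0.9908
vega = S·exp(−qT)·φ(d₁)·√T = 402·0.9908·0.3982·0.5000 = 79.3018

79.30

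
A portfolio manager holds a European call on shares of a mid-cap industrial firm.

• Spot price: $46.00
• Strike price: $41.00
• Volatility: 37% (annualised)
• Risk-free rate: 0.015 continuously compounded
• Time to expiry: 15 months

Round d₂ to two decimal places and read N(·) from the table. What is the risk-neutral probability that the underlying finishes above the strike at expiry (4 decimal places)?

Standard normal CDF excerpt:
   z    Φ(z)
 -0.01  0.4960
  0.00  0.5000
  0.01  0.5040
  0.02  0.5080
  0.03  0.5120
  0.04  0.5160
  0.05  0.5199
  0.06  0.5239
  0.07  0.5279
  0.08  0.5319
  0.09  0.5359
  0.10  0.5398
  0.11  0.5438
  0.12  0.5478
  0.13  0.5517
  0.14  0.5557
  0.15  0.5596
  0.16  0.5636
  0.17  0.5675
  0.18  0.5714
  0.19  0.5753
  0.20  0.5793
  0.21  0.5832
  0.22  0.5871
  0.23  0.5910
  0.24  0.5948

σ√T = 0.37 × 1.1180 = 0.4137
d₁ = [ln(46/41) + (0.015 + 0.37²/2)·1.25] / 0.4137 = [0.1151 + 0.1043] / 0.4137 = 0.5303 → 0.53
d₂ = d₁ − σ√T = 0.5303 − 0.4137 = 0.1167 → 0.12
Risk-neutral Pr[S_T > K] = N(d₂) = N(0.12) = 0.5478

0.5478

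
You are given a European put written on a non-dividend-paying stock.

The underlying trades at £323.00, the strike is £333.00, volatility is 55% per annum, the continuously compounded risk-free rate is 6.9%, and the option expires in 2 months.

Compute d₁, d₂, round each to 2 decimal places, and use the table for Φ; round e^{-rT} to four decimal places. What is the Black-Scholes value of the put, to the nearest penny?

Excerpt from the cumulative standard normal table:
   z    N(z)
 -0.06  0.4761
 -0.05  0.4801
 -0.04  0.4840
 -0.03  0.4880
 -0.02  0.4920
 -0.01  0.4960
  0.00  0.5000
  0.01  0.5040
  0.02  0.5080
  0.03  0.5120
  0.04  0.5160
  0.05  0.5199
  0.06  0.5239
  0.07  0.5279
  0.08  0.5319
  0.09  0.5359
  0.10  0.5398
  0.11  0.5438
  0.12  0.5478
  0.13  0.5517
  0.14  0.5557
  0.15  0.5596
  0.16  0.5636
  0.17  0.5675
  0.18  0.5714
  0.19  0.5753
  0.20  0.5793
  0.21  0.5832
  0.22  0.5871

£33.08

σ√T = 0.55·√0.1667 = 0.2245
d₁ = [ln(323/333) + (0.069 + 0.55²/2)·0.1667] / 0.2245 = [-0.0305 + 0.0367] / 0.2245 = 0.0277 which rounds to 0.03
d₂ = d₁ − σ√T = 0.0277 − 0.2245 = -0.1968 which rounds to -0.20
e^(−rT) = e^(−0.069·0.1667) = 0.9886
N(−d₂) = N(0.20) = 0.5793;  N(−d₁) = N(-0.03) = 0.4880
P = 333·0.9886·0.5793 − 323·0.4880 = 190.7078 − 157.6240 = 33.0838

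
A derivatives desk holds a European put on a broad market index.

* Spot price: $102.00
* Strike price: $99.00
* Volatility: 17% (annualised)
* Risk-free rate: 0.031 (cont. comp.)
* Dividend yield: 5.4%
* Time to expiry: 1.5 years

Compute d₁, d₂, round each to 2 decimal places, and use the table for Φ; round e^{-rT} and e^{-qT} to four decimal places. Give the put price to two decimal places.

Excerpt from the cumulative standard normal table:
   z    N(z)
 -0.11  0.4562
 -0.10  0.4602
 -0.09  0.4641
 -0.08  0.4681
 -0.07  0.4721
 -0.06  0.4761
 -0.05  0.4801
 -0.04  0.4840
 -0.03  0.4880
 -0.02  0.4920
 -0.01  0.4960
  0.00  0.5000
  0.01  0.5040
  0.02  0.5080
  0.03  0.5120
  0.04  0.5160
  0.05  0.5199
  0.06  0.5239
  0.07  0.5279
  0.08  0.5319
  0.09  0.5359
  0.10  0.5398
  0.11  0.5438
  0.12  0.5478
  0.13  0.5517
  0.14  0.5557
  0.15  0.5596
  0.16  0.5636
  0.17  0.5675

$8.11

σ√T = 0.17·√1.5 = 0.2082
d₁ = [ln(102/99) + (0.031 − 0.054 + 0.17²/2)·1.5] / 0.2082 = [0.0299 − 0.0128] / 0.2082 = 0.0818 ⇒ 0.08
d₂ = d₁ − σ√T = 0.0818 − 0.2082 = -0.1264 ⇒ -0.13
e^(−qT) = e^(−0.054·1.5) = 0.9222;  e^(−rT) = e^(−0.031·1.5) = 0.9546
N(−d₂) = N(0.13) = 0.5517;  N(−d₁) = N(-0.08) = 0.4681
P = 99·0.9546·0.5517 − 102·0.9222·0.4681 = 52.1386 − 44.0315 = 8.1071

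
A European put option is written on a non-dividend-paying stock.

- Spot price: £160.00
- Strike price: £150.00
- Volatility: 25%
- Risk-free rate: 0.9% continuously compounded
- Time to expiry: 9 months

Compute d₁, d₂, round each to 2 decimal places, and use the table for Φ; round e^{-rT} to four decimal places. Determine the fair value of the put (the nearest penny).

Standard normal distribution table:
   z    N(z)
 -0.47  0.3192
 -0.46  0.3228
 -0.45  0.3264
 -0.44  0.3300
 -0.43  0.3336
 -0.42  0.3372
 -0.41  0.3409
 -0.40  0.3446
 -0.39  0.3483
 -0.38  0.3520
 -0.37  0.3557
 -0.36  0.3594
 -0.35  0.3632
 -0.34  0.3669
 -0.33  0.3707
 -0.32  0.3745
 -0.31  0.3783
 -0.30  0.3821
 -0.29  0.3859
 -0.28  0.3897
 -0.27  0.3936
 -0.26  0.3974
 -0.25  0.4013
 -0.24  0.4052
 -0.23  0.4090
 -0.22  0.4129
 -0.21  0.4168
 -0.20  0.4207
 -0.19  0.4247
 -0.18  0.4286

σ√T = 0.25 × 0.8660 = 0.2165
ln(S/K) + (r + σ²/2)T = ln(160/150) + (0.009 + 0.25²/2)·0.75 = 0.0645 + 0.0302 = 0.0947
d₁ = 0.0947 / 0.2165 = 0.4375 ≈ 0.44
d₂ = d₁ − σ√T = 0.4375 − 0.2165 = 0.2210 ≈ 0.22
e^(−rT) = e^(−0.009·0.75) = 0.9933
P = 150·0.9933·N(-0.22) − 160·N(-0.44) = 150·0.9933·0.4129 − 160·0.3300 = 61.5200 − 52.8000 = 8.7200

£8.72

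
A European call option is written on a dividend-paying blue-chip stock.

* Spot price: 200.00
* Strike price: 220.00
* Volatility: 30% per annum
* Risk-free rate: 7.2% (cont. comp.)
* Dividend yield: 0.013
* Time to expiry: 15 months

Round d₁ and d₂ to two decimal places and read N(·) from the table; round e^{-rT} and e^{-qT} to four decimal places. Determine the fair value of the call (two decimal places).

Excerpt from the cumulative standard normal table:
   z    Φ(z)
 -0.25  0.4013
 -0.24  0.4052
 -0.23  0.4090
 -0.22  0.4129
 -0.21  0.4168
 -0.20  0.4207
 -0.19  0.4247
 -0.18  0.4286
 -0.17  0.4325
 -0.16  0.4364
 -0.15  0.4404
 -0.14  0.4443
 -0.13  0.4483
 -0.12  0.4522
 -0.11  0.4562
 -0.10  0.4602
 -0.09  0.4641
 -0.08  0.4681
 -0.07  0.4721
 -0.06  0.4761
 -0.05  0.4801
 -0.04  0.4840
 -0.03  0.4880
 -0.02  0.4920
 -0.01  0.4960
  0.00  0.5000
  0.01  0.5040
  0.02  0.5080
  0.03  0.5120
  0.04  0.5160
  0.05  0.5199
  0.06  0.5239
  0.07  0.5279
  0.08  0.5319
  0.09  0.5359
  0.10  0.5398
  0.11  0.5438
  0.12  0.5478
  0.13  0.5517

23.99

T = 1.25;  σ√T = 0.3354
d₁ = [ln(200/220) + (0.072 − 0.013 + ½·0.3²)·1.25] / (σ√T) = (-0.0953 + 0.1300) / 0.3354 = 0.1034 which rounds to 0.10
d₂ = 0.1034 − 0.3354 = -0.2320 which rounds to -0.23
e^(−qT) = e^(−0.013·1.25) = 0.9839;  e^(−rT) = e^(−0.072·1.25) = 0.9139
N(d₁) = N(0.10) = 0.5398;  N(d₂) = N(-0.23) = 0.4090
C = 200·0.9839·0.5398 − 220·0.9139·0.4090 = 106.2218 − 82.2327 = 23.9891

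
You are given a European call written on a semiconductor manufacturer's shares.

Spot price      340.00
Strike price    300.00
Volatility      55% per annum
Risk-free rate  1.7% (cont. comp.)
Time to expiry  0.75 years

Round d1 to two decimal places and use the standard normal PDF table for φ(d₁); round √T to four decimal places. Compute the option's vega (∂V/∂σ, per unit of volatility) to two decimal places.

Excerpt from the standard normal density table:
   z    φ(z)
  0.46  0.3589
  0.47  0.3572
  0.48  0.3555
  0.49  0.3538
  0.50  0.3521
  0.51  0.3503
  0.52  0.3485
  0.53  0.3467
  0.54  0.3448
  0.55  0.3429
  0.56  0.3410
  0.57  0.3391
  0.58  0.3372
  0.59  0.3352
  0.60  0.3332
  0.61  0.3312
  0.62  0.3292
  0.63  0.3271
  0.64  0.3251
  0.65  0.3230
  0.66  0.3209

σ√T = 0.55 × 0.8660 = 0.4763
ln(S/K) + (r + σ²/2)T = ln(340/300) + (0.017 + 0.55²/2)·0.75 = 0.1252 + 0.1262 = 0.2514
d₁ = 0.2514 / 0.4763 = 0.5277 → 0.53
√T = √0.75 = 0.8660
φ(d₁) = φ(0.53) = 0.3467
vega = S·φ(d₁)·√T = 340·0.3467·0.8660 = 102.0823

102.08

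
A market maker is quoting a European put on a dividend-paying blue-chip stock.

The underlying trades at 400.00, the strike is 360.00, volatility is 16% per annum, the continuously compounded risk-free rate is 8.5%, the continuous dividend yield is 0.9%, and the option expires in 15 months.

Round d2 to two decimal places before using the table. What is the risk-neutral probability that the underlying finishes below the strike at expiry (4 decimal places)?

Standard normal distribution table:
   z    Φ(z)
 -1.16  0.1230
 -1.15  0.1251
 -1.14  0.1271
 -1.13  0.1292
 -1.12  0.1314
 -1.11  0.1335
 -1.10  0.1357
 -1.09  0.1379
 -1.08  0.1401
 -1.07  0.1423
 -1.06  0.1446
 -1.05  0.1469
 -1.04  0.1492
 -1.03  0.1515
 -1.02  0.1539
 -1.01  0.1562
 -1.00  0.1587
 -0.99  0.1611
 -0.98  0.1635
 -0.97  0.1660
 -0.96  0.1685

σ√T = 0.16·√1.25 = 0.1789
d₁ = [ln(400/360) + (0.085 − 0.009 + 0.16²/2)·1.25] / 0.1789 = [0.1054 + 0.1110] / 0.1789 = 1.2095 → 1.21
d₂ = d₁ − σ√T = 1.2095 − 0.1789 = 1.0306 → 1.03
Pr(exercise) under Q = N(−d₂) = N(-1.03) = 0.1515

0.1515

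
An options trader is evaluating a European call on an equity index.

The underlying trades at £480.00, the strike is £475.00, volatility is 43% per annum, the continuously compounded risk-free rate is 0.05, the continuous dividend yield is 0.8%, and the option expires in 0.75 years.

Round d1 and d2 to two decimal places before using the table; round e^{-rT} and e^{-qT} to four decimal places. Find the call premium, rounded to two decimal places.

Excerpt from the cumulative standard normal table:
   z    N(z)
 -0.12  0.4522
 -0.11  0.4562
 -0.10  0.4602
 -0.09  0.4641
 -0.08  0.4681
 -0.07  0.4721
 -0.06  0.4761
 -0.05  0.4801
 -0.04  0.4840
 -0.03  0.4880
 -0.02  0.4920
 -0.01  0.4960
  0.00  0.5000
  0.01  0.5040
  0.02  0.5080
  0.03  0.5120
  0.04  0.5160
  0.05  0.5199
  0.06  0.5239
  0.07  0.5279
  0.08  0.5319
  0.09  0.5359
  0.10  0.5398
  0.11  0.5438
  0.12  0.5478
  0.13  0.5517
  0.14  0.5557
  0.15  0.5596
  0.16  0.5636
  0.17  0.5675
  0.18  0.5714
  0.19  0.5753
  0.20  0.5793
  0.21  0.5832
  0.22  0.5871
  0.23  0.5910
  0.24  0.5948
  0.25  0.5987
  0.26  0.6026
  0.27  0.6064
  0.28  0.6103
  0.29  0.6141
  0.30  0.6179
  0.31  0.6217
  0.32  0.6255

σ√T = 0.43 × 0.8660 = 0.3724
ln(S/K) + (r − q + σ²/2)T = ln(480/475) + (0.05 − 0.008 + 0.43²/2)·0.75 = 0.0105 + 0.1008 = 0.1113
d₁ = 0.1113 / 0.3724 = 0.2989 → 0.30
d₂ = d₁ − σ√T = 0.2989 − 0.3724 = -0.0735 → -0.07
e^(−qT) = e^(−0.008·0.75) = 0.9940;  e^(−rT) = e^(−0.05·0.75) = 0.9632
C = 480·0.9940·N(0.30) − 475·0.9632·N(-0.07) = 480·0.9940·0.6179 − 475·0.9632·0.4721 = 294.8124 − 215.9952 = 78.8173

£78.82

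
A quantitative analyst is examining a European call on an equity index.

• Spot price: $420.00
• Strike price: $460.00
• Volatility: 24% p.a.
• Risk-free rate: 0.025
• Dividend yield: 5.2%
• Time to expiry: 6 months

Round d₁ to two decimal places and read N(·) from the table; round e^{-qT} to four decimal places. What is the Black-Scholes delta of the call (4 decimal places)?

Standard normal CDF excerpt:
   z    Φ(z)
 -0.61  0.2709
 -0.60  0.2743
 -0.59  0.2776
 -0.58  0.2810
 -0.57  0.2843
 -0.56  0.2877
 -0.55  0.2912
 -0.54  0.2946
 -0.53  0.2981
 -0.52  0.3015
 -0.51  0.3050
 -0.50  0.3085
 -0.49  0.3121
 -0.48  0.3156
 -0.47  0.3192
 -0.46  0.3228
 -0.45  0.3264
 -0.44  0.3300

T = 0.5;  σ√T = 0.1697
ln(S/K) + (r − q + σ²/2)T = ln(420/460) + (0.025 − 0.052 + 0.24²/2)·0.5 = -0.0910 + 0.0009 = -0.0901
d₁ = -0.0901 / 0.1697 = -0.5308 → -0.53
N(d₁) = N(-0.53) = 0.2981
Δ_call = exp(−qT)·N(d₁) = 0.9743·0.2981 = 0.2904

0.2904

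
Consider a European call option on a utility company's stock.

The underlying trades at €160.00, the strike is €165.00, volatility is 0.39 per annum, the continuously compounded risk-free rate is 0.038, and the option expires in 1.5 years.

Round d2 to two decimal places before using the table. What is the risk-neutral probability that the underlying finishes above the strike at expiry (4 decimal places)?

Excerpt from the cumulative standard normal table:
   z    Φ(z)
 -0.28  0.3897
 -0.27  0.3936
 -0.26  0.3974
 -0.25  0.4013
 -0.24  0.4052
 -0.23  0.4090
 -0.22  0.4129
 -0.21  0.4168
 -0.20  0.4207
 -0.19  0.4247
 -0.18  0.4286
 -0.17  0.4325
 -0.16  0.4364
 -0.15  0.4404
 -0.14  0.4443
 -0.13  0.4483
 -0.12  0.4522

0.4286

T = 1.5;  σ√T = 0.4777
d₁ = [ln(160/165) + (0.038 + 0.39²/2)·1.5] / 0.4777 = [-0.0308 + 0.1711] / 0.4777 = 0.2937 ≈ 0.29
d₂ = d₁ − σ√T = 0.2937 − 0.4777 = -0.1839 ≈ -0.18
Risk-neutral Pr[S_T > K] = N(d₂) = N(-0.18) = 0.4286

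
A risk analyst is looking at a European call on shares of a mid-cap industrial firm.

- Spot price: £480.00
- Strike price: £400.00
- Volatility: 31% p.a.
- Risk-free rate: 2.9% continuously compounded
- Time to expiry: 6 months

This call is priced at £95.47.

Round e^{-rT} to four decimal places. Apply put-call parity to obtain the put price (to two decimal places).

£9.71

exp(−rT) = exp(−0.029·0.5) = 0.9856
Put-call parity: C − P = S − K·e^(−rT) = 480 − 400·0.9856 = 480 − 394.2400 = 85.7600
P = C − (C − P) = 95.47 − (85.7600) = 9.7100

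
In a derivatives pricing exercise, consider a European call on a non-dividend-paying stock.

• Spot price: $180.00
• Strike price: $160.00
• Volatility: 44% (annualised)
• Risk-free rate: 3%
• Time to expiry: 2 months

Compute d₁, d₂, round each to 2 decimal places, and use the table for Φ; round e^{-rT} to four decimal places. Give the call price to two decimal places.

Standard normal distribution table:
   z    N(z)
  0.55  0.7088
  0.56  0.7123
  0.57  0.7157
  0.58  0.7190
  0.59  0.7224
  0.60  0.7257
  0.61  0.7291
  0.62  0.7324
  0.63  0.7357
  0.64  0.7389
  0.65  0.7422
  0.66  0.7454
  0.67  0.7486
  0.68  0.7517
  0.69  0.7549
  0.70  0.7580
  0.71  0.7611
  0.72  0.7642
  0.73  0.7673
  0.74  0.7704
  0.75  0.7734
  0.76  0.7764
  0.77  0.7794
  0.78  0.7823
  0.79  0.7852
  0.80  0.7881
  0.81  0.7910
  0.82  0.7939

T = 0.1667;  σ√T = 0.1796
d₁ = [ln(180/160) + (0.03 + 0.44²/2)·0.1667] / 0.1796 = [0.1178 + 0.0211] / 0.1796 = 0.7734 → 0.77
d₂ = d₁ − σ√T = 0.7734 − 0.1796 = 0.5937 → 0.59
e^(−rT) = e^(−0.03·0.1667) = 0.9950
C = 180·N(0.77) − 160·0.9950·N(0.59) = 180·0.7794 − 160·0.9950·0.7224 = 140.2920 − 115.0061 = 25.2859

$25.29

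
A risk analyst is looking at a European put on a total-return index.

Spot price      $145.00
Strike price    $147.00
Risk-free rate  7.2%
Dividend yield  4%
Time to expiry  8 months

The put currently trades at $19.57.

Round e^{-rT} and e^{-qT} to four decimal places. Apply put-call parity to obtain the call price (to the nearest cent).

exp(−qT) = exp(−0.04·0.6667) = 0.9737;  exp(−rT) = exp(−0.072·0.6667) = 0.9531
Put-call parity: C − P = S·e^(−qT) − K·e^(−rT) = 145·0.9737 − 147·0.9531 = 141.1865 − 140.1057 = 1.0808
C = P + (C − P) = 19.57 + (1.0808) = 20.6508

$20.65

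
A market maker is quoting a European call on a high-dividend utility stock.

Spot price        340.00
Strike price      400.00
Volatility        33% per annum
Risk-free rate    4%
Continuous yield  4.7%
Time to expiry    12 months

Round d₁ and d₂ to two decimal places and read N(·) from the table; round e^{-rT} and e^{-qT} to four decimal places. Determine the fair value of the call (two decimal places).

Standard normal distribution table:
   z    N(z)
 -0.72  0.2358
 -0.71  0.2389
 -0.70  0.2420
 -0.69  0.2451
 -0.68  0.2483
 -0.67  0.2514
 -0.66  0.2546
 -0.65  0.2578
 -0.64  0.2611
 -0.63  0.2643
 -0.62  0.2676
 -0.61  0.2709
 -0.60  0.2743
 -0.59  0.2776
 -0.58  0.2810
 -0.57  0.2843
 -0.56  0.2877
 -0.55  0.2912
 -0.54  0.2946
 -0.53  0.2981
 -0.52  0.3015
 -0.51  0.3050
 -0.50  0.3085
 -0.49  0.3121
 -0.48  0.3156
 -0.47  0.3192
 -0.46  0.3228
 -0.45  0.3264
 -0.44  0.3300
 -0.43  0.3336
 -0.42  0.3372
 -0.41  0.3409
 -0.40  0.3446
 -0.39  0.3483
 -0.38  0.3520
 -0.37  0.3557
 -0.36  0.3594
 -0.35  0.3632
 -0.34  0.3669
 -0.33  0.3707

σ√T = 0.33·√1 = 0.3300
d₁ = [ln(340/400) + (0.04 − 0.047 + ½·0.33²)·1] / (σ√T) = (-0.1625 + 0.0475) / 0.3300 = -0.3487 ≈ -0.35
d₂ = -0.3487 − 0.3300 = -0.6787 ≈ -0.68
exp(−qT) = exp(−0.047·1) = 0.9541;  exp(−rT) = exp(−0.04·1) = 0.9608
C = 340·0.9541·N(-0.35) − 400·0.9608·N(-0.68) = 340·0.9541·0.3632 − 400·0.9608·0.2483 = 117.8199 − 95.4267 = 22.3932

22.39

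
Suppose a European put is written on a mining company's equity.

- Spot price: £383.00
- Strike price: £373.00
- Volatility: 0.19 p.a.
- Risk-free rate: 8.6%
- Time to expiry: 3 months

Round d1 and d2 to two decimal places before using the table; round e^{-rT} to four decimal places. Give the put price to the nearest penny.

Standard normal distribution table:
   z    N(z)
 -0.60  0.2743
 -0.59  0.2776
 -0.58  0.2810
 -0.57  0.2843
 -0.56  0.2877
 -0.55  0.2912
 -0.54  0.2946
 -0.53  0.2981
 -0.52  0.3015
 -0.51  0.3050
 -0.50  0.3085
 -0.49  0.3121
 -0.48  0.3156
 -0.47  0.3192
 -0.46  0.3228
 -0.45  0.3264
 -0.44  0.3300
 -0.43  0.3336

σ√T = 0.19·√0.25 = 0.0950
d₁ = [ln(383/373) + (0.086 + ½·0.19²)·0.25] / (σ√T) = (0.0265 + 0.0260) / 0.0950 = 0.5523 which rounds to 0.55
d₂ = 0.5523 − 0.0950 = 0.4573 which rounds to 0.46
e^(−rT) = e^(−0.086·0.25) = 0.9787
P = 373·0.9787·N(-0.46) − 383·N(-0.55) = 373·0.9787·0.3228 − 383·0.2912 = 117.8398 − 111.5296 = 6.3102

£6.31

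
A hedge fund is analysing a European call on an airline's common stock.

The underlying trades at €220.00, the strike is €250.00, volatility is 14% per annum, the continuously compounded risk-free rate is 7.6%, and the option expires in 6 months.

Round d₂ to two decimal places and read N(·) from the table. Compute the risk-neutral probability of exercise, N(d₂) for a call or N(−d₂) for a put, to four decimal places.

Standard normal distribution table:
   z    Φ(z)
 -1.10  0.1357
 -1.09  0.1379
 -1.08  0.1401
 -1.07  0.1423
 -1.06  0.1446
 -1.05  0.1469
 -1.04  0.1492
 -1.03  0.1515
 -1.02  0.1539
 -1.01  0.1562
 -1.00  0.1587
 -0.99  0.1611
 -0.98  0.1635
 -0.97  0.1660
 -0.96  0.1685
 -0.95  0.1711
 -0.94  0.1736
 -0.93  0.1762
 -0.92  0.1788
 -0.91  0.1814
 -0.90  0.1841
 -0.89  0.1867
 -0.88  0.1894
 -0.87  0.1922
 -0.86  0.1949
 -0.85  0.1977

σ√T = 0.14 × 0.7071 = 0.0990
d₁ = [ln(220/250) + (0.076 + ½·0.14²)·0.5] / (σ√T) = (-0.1278 + 0.0429) / 0.0990 = -0.8580 which rounds to -0.86
d₂ = -0.8580 − 0.0990 = -0.9570 which rounds to -0.96
Risk-neutral Pr[S_T > K] = N(d₂) = N(-0.96) = 0.1685

0.1685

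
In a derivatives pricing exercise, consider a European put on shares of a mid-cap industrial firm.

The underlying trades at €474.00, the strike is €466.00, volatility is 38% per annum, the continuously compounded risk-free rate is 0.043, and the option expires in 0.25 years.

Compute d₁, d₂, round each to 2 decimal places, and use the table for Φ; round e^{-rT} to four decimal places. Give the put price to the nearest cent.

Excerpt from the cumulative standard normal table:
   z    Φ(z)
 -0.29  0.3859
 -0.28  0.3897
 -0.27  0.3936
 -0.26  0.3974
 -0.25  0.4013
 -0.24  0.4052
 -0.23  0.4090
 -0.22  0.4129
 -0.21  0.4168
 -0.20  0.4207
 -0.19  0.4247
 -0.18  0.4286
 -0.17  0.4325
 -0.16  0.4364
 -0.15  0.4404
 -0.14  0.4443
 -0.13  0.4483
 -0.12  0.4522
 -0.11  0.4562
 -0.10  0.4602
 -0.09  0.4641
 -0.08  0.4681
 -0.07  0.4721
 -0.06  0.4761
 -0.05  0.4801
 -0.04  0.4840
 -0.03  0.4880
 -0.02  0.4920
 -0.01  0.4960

T = 0.25;  σ√T = 0.1900
ln(S/K) + (r + σ²/2)T = ln(474/466) + (0.043 + 0.38²/2)·0.25 = 0.0170 + 0.0288 = 0.0458
d₁ = 0.0458 / 0.1900 = 0.2412 ⇒ 0.24
d₂ = d₁ − σ√T = 0.2412 − 0.1900 = 0.0512 ⇒ 0.05
e^(−rT) = e^(−0.043·0.25) = 0.9893
N(−d₂) = N(-0.05) = 0.4801;  N(−d₁) = N(-0.24) = 0.4052
P = 466·0.9893·0.4801 − 474·0.4052 = 221.3327 − 192.0648 = 29.2679

€29.27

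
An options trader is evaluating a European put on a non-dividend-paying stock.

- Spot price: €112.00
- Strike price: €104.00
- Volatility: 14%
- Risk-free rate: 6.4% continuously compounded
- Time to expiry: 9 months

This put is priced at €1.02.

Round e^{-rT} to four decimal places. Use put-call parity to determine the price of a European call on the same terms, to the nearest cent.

e^(−rT) = e^(−0.064·0.75) = 0.9531
Put-call parity: C − P = S − K·e^(−rT) = 112 − 104·0.9531 = 112 − 99.1224 = 12.8776
C = P + (C − P) = 1.02 + (12.8776) = 13.8976

€13.90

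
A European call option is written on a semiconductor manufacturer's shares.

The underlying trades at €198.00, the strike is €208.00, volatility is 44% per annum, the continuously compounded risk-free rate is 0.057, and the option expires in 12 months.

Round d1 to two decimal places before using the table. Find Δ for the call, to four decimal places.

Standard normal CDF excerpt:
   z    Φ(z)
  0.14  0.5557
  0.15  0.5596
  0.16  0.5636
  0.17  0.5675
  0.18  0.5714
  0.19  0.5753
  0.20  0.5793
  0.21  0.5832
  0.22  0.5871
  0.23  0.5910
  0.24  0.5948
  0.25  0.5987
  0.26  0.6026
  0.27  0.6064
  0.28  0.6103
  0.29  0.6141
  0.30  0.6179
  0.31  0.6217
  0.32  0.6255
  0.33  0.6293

T = 1;  σ√T = 0.4400
d₁ = [ln(198/208) + (0.057 + 0.44²/2)·1] / 0.4400 = [-0.0493 + 0.1538] / 0.4400 = 0.2376 ≈ 0.24
N(d₁) = N(0.24) = 0.5948
Δ_call = N(d₁) = 0.5948

0.5948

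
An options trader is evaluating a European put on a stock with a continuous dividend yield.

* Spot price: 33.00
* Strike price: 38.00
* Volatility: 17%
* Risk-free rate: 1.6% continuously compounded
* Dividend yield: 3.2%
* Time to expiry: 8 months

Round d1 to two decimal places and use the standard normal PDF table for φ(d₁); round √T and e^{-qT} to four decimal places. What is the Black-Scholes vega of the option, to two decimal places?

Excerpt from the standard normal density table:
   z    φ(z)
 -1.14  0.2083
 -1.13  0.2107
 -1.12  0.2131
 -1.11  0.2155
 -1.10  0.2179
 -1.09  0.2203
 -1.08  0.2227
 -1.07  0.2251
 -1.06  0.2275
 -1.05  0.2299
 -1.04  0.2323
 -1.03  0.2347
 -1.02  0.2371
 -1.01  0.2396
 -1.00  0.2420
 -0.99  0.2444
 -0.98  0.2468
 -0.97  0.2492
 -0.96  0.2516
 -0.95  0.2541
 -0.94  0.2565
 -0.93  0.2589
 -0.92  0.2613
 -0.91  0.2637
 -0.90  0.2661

T = 0.6667;  σ√T = 0.1388
ln(S/K) + (r − q + σ²/2)T = ln(33/38) + (0.016 − 0.032 + 0.17²/2)·0.6667 = -0.1411 − 0.0010 = -0.1421
d₁ = -0.1421 / 0.1388 = -1.0238 → -1.02
√T = √0.6667 = 0.8165
φ(d₁) = φ(-1.02) = 0.2371
e^(−qT) = e^(−0.032·0.6667) = 0.9789
vega = S·e^(−qT)·φ(d₁)·√T = 33·0.9789·0.2371·0.8165 = 6.2537

6.25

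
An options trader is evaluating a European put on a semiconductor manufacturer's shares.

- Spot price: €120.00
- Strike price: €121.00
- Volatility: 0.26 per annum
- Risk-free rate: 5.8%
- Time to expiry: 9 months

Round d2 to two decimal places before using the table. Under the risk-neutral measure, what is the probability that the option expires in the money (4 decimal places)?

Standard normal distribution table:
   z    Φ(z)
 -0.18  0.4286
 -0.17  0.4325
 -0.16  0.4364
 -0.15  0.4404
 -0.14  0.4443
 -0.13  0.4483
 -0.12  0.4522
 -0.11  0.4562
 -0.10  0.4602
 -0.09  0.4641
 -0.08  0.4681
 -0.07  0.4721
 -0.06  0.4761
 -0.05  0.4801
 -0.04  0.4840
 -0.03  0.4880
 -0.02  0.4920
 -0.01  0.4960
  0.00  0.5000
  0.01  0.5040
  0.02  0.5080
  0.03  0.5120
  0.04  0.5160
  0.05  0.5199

T = 0.75;  σ√T = 0.2252
ln(S/K) + (r + σ²/2)T = ln(120/121) + (0.058 + 0.26²/2)·0.75 = -0.0083 + 0.0689 = 0.0606
d₁ = 0.0606 / 0.2252 = 0.2689 ≈ 0.27
d₂ = d₁ − σ√T = 0.2689 − 0.2252 = 0.0438 ≈ 0.04
Risk-neutral Pr[S_T < K] = N(−d₂) = N(-0.04) = 0.4840

0.4840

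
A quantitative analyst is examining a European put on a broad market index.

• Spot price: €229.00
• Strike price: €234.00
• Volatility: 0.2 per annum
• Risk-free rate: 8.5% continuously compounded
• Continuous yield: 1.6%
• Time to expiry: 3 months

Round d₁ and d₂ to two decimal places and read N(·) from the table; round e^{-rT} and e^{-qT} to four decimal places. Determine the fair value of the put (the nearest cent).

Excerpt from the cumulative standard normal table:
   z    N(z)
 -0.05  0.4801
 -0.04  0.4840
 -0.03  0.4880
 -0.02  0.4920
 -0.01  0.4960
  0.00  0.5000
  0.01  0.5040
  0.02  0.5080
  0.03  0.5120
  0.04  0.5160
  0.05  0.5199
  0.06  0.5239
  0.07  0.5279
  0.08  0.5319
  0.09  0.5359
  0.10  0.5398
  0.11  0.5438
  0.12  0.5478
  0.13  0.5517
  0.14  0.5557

€9.64

σ√T = 0.2·√0.25 = 0.1000
d₁ = [ln(229/234) + (0.085 − 0.016 + 0.2²/2)·0.25] / 0.1000 = [-0.0216 + 0.0223] / 0.1000 = 0.0065 → 0.01
d₂ = d₁ − σ√T = 0.0065 − 0.1000 = -0.0935 → -0.09
e^(−qT) = e^(−0.016·0.25) = 0.9960;  e^(−rT) = e^(−0.085·0.25) = 0.9790
N(−d₂) = N(0.09) = 0.5359;  N(−d₁) = N(-0.01) = 0.4960
P = 234·0.9790·0.5359 − 229·0.9960·0.4960 = 122.7672 − 113.1297 = 9.6375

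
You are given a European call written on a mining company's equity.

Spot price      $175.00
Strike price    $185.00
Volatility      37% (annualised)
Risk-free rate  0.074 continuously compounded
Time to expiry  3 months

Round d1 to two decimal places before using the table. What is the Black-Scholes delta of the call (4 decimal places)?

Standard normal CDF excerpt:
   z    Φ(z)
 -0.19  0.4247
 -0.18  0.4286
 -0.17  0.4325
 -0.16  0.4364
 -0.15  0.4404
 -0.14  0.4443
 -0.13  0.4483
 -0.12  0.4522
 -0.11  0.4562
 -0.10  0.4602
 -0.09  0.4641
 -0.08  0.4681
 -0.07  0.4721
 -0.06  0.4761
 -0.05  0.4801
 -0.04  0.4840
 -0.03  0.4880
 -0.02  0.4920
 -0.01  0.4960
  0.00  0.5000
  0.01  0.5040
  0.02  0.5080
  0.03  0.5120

T = 0.25;  σ√T = 0.1850
d₁ = [ln(175/185) + (0.074 + 0.37²/2)·0.25] / 0.1850 = [-0.0556 + 0.0356] / 0.1850 = -0.1079 which rounds to -0.11
N(d₁) = N(-0.11) = 0.4562
Δ_call = N(d₁) = 0.4562

0.4562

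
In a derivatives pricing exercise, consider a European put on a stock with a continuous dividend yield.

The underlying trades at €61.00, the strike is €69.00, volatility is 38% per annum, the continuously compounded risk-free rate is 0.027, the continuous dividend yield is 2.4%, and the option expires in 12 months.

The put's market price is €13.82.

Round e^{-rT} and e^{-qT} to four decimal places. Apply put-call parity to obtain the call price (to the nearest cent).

€6.21

e^(−qT) = e^(−0.024·1) = 0.9763;  e^(−rT) = e^(−0.027·1) = 0.9734
Put-call parity: C − P = S·e^(−qT) − K·e^(−rT) = 61·0.9763 − 69·0.9734 = 59.5543 − 67.1646 = -7.6103
C = P + (C − P) = 13.82 + (-7.6103) = 6.2097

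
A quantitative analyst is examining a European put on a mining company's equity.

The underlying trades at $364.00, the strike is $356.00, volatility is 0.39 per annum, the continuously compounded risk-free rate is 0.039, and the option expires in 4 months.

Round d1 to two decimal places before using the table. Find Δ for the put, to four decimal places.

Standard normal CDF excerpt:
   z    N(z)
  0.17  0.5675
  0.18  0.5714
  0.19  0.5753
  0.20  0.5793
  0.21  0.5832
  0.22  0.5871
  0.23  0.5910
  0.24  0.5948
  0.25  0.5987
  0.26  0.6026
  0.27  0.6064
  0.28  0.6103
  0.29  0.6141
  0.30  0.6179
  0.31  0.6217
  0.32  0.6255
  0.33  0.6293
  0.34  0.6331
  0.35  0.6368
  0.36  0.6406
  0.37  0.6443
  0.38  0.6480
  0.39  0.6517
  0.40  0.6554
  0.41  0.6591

-0.3936

T = 0.3333;  σ√T = 0.2252
ln(S/K) + (r + σ²/2)T = ln(364/356) + (0.039 + 0.39²/2)·0.3333 = 0.0222 + 0.0384 = 0.0606
d₁ = 0.0606 / 0.2252 = 0.2690 ⇒ 0.27
N(d₁) = N(0.27) = 0.6064
Δ_put = N(d₁) − 1 = 0.6064 − 1 = -0.3936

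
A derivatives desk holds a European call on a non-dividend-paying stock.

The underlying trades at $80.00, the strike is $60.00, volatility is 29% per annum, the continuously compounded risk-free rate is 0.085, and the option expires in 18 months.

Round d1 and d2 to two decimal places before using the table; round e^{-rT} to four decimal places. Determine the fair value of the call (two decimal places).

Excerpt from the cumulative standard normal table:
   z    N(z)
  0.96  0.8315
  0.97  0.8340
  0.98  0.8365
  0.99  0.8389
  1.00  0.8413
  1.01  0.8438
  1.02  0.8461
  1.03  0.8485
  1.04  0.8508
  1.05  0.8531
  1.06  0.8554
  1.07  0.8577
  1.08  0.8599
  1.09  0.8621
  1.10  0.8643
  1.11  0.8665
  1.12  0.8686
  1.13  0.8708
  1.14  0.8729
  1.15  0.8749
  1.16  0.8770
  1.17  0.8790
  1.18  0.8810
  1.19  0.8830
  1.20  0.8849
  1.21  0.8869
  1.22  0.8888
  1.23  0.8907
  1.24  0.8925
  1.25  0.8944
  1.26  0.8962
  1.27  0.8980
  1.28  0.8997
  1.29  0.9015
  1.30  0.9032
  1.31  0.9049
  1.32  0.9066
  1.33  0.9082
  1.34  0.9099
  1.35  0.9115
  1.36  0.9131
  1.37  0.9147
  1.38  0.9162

T = 1.5;  σ√T = 0.3552
ln(S/K) + (r + σ²/2)T = ln(80/60) + (0.085 + 0.29²/2)·1.5 = 0.2877 + 0.1906 = 0.4783
d₁ = 0.4783 / 0.3552 = 1.3465 ⇒ 1.35
d₂ = d₁ − σ√T = 1.3465 − 0.3552 = 0.9914 ⇒ 0.99
exp(−rT) = exp(−0.085·1.5) = 0.8803
N(d₁) = N(1.35) = 0.9115;  N(d₂) = N(0.99) = 0.8389
C = 80·0.9115 − 60·0.8803·0.8389 = 72.9200 − 44.3090 = 28.6110

$28.61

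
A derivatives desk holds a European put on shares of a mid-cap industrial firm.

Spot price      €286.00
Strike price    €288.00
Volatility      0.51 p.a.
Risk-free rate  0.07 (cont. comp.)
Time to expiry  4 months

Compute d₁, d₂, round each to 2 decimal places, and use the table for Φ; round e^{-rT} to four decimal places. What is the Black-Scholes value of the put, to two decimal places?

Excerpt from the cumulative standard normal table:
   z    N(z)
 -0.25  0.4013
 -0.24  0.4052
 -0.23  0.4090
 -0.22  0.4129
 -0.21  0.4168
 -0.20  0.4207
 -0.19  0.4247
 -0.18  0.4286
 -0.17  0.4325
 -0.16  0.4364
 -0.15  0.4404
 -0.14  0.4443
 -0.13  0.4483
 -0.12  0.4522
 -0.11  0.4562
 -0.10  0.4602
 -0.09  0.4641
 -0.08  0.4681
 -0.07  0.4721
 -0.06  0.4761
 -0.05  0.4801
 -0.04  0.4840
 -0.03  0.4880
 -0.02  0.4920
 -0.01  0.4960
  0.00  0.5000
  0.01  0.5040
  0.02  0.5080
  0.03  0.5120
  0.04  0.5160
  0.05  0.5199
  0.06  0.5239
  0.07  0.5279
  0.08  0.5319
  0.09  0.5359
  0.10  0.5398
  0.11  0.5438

€30.45

σ√T = 0.51 × 0.5774 = 0.2944
ln(S/K) + (r + σ²/2)T = ln(286/288) + (0.07 + 0.51²/2)·0.3333 = -0.0070 + 0.0667 = 0.0597
d₁ = 0.0597 / 0.2944 = 0.2028 → 0.20
d₂ = d₁ − σ√T = 0.2028 − 0.2944 = -0.0916 → -0.09
e^(−rT) = e^(−0.07·0.3333) = 0.9769
P = 288·0.9769·N(0.09) − 286·N(-0.20) = 288·0.9769·0.5359 − 286·0.4207 = 150.7740 − 120.3202 = 30.4538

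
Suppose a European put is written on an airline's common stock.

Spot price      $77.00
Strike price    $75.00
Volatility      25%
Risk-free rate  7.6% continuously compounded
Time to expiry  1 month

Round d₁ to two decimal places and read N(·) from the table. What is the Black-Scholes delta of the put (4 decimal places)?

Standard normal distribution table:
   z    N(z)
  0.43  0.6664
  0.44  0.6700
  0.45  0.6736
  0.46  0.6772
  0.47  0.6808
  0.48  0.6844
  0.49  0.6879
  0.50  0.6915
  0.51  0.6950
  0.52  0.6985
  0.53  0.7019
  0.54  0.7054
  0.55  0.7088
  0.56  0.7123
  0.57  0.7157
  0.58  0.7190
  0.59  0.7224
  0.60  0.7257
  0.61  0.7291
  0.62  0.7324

T = 0.08333;  σ√T = 0.0722
d₁ = [ln(77/75) + (0.076 + 0.25²/2)·0.08333] / 0.0722 = [0.0263 + 0.0089] / 0.0722 = 0.4885 which rounds to 0.49
N(d₁) = N(0.49) = 0.6879
Δ_put = N(d₁) − 1 = 0.6879 − 1 = -0.3121

-0.3121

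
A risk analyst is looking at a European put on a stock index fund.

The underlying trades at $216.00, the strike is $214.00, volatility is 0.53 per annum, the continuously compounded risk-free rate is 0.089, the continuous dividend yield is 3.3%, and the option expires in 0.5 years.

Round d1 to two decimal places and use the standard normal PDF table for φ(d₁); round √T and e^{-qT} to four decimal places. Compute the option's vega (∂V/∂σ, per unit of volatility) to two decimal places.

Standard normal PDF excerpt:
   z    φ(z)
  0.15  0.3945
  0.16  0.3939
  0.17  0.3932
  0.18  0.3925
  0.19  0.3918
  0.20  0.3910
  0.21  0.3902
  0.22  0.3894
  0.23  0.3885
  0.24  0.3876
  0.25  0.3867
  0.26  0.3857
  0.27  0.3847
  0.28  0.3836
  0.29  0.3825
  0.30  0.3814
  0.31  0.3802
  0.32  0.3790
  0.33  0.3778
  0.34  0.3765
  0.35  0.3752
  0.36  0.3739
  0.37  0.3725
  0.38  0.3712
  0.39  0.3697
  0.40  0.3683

T = 0.5;  σ√T = 0.3748
d₁ = [ln(216/214) + (0.089 − 0.033 + ½·0.53²)·0.5] / (σ√T) = (0.0093 + 0.0982) / 0.3748 = 0.2869 → 0.29
√T = √0.5 = 0.7071
φ(d₁) = φ(0.29) = 0.3825
exp(−qT) = exp(−0.033·0.5) = 0.9836
vega = S·exp(−qT)·φ(d₁)·√T = 216·0.9836·0.3825·0.7071 = 57.4625
(Call and put vega coincide under Black-Scholes.)

57.46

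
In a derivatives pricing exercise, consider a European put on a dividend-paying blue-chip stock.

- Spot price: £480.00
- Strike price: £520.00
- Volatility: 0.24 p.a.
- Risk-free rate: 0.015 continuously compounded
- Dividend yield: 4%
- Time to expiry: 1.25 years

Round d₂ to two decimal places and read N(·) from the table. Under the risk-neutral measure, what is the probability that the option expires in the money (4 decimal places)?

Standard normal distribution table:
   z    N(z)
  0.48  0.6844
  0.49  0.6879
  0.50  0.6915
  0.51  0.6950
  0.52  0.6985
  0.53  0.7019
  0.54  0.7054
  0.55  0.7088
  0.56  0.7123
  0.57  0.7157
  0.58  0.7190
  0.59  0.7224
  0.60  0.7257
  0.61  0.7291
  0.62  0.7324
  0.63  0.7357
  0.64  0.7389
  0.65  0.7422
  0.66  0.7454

0.7088

T = 1.25;  σ√T = 0.2683
d₁ = [ln(480/520) + (0.015 − 0.04 + ½·0.24²)·1.25] / (σ√T) = (-0.0800 + 0.0047) / 0.2683 = -0.2806 which rounds to -0.28
d₂ = -0.2806 − 0.2683 = -0.5489 which rounds to -0.55
Risk-neutral Pr[S_T < K] = N(−d₂) = N(0.55) = 0.7088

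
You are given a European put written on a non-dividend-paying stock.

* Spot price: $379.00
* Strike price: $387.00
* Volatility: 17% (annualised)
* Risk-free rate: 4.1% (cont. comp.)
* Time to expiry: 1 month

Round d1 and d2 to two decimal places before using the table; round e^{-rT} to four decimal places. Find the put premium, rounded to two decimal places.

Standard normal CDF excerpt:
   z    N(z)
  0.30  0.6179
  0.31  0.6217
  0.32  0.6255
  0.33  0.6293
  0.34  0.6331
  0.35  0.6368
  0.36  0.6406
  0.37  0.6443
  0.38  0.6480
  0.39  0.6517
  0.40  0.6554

$11.42

σ√T = 0.17·√0.08333 = 0.0491
d₁ = [ln(379/387) + (0.041 + 0.17²/2)·0.08333] / 0.0491 = [-0.0209 + 0.0046] / 0.0491 = -0.3315 which rounds to -0.33
d₂ = d₁ − σ√T = -0.3315 − 0.0491 = -0.3806 which rounds to -0.38
e^(−rT) = e^(−0.041·0.08333) = 0.9966
N(−d₂) = N(0.38) = 0.6480;  N(−d₁) = N(0.33) = 0.6293
P = 387·0.9966·0.6480 − 379·0.6293 = 249.9234 − 238.5047 = 11.4187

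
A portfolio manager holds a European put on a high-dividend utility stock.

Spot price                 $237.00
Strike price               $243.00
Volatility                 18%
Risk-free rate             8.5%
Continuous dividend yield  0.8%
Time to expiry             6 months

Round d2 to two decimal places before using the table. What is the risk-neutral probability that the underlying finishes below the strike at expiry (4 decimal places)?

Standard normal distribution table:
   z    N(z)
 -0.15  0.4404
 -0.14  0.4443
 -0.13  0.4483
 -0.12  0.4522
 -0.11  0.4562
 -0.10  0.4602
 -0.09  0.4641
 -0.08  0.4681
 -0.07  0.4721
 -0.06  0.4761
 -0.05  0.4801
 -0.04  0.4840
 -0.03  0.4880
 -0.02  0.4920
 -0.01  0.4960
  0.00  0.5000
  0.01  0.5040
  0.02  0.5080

σ√T = 0.18 × 0.7071 = 0.1273
d₁ = [ln(237/243) + (0.085 − 0.008 + ½·0.18²)·0.5] / (σ√T) = (-0.0250 + 0.0466) / 0.1273 = 0.1697 ≈ 0.17
d₂ = 0.1697 − 0.1273 = 0.0424 ≈ 0.04
Pr(exercise) under Q = N(−d₂) = N(-0.04) = 0.4840

0.4840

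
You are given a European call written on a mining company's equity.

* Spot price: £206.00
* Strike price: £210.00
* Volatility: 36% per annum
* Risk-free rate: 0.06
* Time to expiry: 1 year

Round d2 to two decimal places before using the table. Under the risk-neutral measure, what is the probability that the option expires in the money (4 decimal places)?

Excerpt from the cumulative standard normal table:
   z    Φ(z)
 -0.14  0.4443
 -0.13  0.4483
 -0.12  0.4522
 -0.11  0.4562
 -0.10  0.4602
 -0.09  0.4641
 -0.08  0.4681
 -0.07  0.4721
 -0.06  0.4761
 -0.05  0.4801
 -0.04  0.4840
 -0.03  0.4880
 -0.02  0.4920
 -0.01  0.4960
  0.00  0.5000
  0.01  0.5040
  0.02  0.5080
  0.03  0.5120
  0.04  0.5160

σ√T = 0.36·√1 = 0.3600
d₁ = [ln(206/210) + (0.06 + ½·0.36²)·1] / (σ√T) = (-0.0192 + 0.1248) / 0.3600 = 0.2932 ≈ 0.29
d₂ = 0.2932 − 0.3600 = -0.0668 ≈ -0.07
Pr(exercise) under Q = N(d₂) = 0.4721

0.4721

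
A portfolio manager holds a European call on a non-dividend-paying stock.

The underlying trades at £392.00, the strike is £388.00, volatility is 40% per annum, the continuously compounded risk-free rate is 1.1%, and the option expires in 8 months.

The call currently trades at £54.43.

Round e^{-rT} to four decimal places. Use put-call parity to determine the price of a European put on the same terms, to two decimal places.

£47.60

e^(−rT) = e^(−0.011·0.6667) = 0.9927
Put-call parity: C − P = S − K·e^(−rT) = 392 − 388·0.9927 = 392 − 385.1676 = 6.8324
P = C − (C − P) = 54.43 − (6.8324) = 47.5976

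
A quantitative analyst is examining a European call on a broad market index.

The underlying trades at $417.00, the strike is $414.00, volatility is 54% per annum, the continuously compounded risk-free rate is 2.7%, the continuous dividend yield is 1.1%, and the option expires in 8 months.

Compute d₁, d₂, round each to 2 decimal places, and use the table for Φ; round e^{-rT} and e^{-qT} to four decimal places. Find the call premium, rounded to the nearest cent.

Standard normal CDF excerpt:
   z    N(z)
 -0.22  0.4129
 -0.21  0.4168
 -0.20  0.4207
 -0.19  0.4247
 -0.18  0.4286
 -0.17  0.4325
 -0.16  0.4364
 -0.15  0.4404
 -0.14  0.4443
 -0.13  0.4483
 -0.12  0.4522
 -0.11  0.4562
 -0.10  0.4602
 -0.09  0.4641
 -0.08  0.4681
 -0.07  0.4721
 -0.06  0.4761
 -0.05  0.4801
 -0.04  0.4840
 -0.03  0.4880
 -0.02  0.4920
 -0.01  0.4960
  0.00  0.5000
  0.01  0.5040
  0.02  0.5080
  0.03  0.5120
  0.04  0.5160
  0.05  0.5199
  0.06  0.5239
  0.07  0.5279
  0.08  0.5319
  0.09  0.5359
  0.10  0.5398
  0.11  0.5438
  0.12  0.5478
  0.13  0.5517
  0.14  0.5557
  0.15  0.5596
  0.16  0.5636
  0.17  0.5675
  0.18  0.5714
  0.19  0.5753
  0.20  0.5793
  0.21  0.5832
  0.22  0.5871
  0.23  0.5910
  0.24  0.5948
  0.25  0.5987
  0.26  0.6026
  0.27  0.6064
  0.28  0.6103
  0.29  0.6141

σ√T = 0.54·√0.6667 = 0.4409
ln(S/K) + (r − q + σ²/2)T = ln(417/414) + (0.027 − 0.011 + 0.54²/2)·0.6667 = 0.0072 + 0.1079 = 0.1151
d₁ = 0.1151 / 0.4409 = 0.2610 which rounds to 0.26
d₂ = d₁ − σ√T = 0.2610 − 0.4409 = -0.1799 which rounds to -0.18
exp(−qT) = exp(−0.011·0.6667) = 0.9927;  exp(−rT) = exp(−0.027·0.6667) = 0.9822
N(d₁) = N(0.26) = 0.6026;  N(d₂) = N(-0.18) = 0.4286
C = 417·0.9927·0.6026 − 414·0.9822·0.4286 = 249.4498 − 174.2820 = 75.1679

$75.17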